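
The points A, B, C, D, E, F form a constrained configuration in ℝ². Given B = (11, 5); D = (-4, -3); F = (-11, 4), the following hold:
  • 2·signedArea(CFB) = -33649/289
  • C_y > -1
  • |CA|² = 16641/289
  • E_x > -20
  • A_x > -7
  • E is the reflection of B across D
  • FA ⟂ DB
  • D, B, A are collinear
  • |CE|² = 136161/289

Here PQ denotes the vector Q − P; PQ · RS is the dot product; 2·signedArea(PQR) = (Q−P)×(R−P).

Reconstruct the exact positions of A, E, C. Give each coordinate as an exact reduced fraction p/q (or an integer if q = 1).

A = (-1891/289, -1259/289)
C = (44/289, -227/289)
E = (-19, -11)

1. A_x = -1891/289  [D, B, A are collinear ∩ FA ⟂ DB]
2. A_y = -1259/289  [D, B, A are collinear ∩ FA ⟂ DB]
   → A = (-1891/289, -1259/289)
3. E_x = -19  [E is the reflection of B across D]
4. E_y = -11  [E is the reflection of B across D]
   → E = (-19, -11)
5. C_x = 44/289  [line -1·x + 22·y + 5038/289 = 0 ∩ |CE|² = 136161/289]
6. C_y = -227/289  [line -1·x + 22·y + 5038/289 = 0 ∩ |CE|² = 136161/289]
   → C = (44/289, -227/289)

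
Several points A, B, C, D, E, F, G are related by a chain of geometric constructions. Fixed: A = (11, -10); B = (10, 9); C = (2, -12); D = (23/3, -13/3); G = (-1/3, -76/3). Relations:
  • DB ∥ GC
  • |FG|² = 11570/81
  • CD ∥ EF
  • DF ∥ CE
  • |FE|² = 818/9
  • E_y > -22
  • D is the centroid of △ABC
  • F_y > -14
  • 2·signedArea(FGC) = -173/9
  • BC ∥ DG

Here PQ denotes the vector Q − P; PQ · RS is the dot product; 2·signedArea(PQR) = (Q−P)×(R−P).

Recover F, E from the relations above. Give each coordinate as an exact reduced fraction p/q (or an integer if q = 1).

1. F_x = 28/9  [line -40/3·x + 7/3·y + 665/9 = 0 ∩ |FG|² = 11570/81]
2. F_y = -125/9  [line -40/3·x + 7/3·y + 665/9 = 0 ∩ |FG|² = 11570/81]
   → F = (28/9, -125/9)
3. E_x = -23/9  [CD ∥ EF ∩ DF ∥ CE]
4. E_y = -194/9  [CD ∥ EF ∩ DF ∥ CE]
   → E = (-23/9, -194/9)

E = (-23/9, -194/9)
F = (28/9, -125/9)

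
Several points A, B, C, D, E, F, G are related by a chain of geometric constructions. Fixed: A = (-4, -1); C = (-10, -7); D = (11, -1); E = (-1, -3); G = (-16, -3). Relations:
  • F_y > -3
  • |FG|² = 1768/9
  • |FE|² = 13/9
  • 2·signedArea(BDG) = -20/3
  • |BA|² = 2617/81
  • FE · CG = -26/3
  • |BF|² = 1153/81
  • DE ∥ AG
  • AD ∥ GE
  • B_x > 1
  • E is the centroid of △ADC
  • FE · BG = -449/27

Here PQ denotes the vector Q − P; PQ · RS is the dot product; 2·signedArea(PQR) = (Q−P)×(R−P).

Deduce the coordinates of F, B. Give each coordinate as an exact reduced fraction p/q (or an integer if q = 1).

B = (5/3, -13/9)
F = (-2, -7/3)

1. F_x = -2  [line 6·x + -4·y + 8/3 = 0 ∩ |FE|² = 13/9]
2. F_y = -7/3  [line 6·x + -4·y + 8/3 = 0 ∩ |FE|² = 13/9]
   → F = (-2, -7/3)
3. B_x = 5/3  [FE · BG = -449/27 ∩ 2·signedArea(BDG) = -20/3]
4. B_y = -13/9  [FE · BG = -449/27 ∩ 2·signedArea(BDG) = -20/3]
   → B = (5/3, -13/9)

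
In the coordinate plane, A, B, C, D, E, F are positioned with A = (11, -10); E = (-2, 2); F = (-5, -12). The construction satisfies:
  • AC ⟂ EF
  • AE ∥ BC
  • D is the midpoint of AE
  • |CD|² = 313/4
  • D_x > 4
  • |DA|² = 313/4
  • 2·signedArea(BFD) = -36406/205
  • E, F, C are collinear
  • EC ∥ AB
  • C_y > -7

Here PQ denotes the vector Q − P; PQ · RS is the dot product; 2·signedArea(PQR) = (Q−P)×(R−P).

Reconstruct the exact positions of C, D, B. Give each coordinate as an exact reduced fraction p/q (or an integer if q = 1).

B = (1868/205, -3856/205)
C = (-797/205, -1396/205)
D = (9/2, -4)

1. C_x = -797/205  [E, F, C are collinear ∩ AC ⟂ EF]
2. C_y = -1396/205  [E, F, C are collinear ∩ AC ⟂ EF]
   → C = (-797/205, -1396/205)
3. D_x = 9/2  [D is the midpoint of AE]
4. D_y = -4  [D is the midpoint of AE]
   → D = (9/2, -4)
5. B_x = 1868/205  [AE ∥ BC ∩ EC ∥ AB]
6. B_y = -3856/205  [AE ∥ BC ∩ EC ∥ AB]
   → B = (1868/205, -3856/205)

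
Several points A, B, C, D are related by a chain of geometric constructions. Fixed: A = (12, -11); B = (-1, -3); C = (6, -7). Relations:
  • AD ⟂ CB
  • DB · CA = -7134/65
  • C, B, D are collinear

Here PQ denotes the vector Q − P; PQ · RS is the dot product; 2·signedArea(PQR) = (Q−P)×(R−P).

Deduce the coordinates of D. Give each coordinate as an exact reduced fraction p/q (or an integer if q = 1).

D = (796/65, -687/65)

1. D_x = 796/65  [C, B, D are collinear ∩ AD ⟂ CB]
2. D_y = -687/65  [C, B, D are collinear ∩ AD ⟂ CB]
   → D = (796/65, -687/65)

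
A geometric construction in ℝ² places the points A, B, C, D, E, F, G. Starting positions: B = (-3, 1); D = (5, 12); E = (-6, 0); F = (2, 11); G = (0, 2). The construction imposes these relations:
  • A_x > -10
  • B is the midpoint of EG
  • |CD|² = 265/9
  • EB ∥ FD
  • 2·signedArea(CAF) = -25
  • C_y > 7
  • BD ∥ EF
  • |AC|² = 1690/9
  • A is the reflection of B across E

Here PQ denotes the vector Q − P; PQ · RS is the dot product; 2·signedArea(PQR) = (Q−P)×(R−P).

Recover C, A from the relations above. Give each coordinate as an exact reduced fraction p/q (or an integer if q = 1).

A = (-9, -1)
C = (4/3, 8)

1. A_x = -9  [A is the reflection of B across E]
2. A_y = -1  [A is the reflection of B across E]
   → A = (-9, -1)
3. C_x = 4/3  [line -12·x + 11·y + -72 = 0 ∩ |AC|² = 1690/9]
4. C_y = 8  [line -12·x + 11·y + -72 = 0 ∩ |AC|² = 1690/9]
   → C = (4/3, 8)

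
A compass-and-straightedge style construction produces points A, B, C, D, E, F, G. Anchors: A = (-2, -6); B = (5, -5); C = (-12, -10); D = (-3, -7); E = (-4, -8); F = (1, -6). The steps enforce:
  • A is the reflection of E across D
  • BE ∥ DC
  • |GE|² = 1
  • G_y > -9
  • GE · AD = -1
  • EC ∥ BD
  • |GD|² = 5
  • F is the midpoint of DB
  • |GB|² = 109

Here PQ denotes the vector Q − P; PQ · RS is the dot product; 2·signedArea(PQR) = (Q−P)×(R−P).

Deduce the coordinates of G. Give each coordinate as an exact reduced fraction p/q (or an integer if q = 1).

G = (-5, -8)

1. G_x = -5  [line 1·x + 1·y + 13 = 0 ∩ |GB|² = 109]
2. G_y = -8  [line 1·x + 1·y + 13 = 0 ∩ |GB|² = 109]
   → G = (-5, -8)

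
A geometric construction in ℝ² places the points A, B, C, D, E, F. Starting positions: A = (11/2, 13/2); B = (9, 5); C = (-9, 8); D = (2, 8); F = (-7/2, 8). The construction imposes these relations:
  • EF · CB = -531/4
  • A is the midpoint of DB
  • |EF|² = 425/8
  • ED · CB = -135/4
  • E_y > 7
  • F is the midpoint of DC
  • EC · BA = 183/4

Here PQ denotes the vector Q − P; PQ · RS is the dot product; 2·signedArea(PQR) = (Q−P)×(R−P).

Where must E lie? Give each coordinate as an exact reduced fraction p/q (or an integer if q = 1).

E = (15/4, 29/4)

1. E_x = 15/4  [ED · CB = -135/4 ∩ EC · BA = 183/4]
2. E_y = 29/4  [ED · CB = -135/4 ∩ EC · BA = 183/4]
   → E = (15/4, 29/4)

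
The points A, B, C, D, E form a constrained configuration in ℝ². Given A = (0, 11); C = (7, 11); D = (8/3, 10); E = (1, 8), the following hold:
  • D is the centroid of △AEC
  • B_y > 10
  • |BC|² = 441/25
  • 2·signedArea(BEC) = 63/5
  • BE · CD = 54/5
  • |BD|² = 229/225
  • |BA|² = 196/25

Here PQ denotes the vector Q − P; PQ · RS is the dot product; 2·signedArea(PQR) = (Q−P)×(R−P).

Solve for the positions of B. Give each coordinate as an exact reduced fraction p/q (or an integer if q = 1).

B = (14/5, 11)

1. B_x = 14/5  [BE · CD = 54/5 ∩ 2·signedArea(BEC) = 63/5]
2. B_y = 11  [BE · CD = 54/5 ∩ 2·signedArea(BEC) = 63/5]
   → B = (14/5, 11)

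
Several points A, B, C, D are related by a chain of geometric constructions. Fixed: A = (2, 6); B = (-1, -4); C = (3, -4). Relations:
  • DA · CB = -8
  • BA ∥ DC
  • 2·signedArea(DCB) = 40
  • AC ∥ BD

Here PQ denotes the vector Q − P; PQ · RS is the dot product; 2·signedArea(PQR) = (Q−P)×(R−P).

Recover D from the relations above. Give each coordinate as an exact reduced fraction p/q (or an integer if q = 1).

D = (0, -14)

1. D_x = 0  [BA ∥ DC ∩ AC ∥ BD]
2. D_y = -14  [BA ∥ DC ∩ AC ∥ BD]
   → D = (0, -14)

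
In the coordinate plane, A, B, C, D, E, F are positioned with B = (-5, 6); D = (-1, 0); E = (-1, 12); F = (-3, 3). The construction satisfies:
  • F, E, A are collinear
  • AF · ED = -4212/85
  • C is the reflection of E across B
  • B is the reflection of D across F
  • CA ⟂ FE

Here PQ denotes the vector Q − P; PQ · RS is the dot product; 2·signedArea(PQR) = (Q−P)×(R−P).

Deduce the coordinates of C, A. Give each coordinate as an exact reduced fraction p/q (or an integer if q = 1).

1. C_x = -9  [C is the reflection of E across B]
2. C_y = 0  [C is the reflection of E across B]
   → C = (-9, 0)
3. A_x = -333/85  [F, E, A are collinear ∩ CA ⟂ FE]
4. A_y = -96/85  [F, E, A are collinear ∩ CA ⟂ FE]
   → A = (-333/85, -96/85)

A = (-333/85, -96/85)
C = (-9, 0)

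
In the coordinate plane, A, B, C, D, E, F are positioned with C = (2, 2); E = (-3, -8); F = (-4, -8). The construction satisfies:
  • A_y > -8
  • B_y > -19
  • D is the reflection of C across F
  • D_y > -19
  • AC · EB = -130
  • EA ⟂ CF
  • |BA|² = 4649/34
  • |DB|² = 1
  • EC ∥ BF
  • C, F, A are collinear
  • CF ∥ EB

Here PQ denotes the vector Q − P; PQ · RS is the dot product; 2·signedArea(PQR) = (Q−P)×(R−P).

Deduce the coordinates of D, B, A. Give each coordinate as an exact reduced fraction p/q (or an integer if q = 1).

A = (-127/34, -257/34)
B = (-9, -18)
D = (-10, -18)

1. D_x = -10  [D is the reflection of C across F]
2. D_y = -18  [D is the reflection of C across F]
   → D = (-10, -18)
3. B_x = -9  [EC ∥ BF ∩ CF ∥ EB]
4. B_y = -18  [EC ∥ BF ∩ CF ∥ EB]
   → B = (-9, -18)
5. A_x = -127/34  [C, F, A are collinear ∩ EA ⟂ CF]
6. A_y = -257/34  [C, F, A are collinear ∩ EA ⟂ CF]
   → A = (-127/34, -257/34)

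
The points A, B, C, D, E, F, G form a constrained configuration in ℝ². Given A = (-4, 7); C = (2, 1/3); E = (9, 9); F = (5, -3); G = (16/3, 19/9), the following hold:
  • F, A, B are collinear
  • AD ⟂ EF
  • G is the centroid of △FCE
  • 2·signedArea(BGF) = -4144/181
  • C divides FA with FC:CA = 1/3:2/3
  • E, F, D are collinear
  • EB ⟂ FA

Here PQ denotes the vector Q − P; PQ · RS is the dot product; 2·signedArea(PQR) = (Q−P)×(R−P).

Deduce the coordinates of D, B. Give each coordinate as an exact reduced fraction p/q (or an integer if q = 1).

B = (149/181, 297/181)
D = (71/10, 33/10)

1. D_x = 71/10  [E, F, D are collinear ∩ AD ⟂ EF]
2. D_y = 33/10  [E, F, D are collinear ∩ AD ⟂ EF]
   → D = (71/10, 33/10)
3. B_x = 149/181  [F, A, B are collinear ∩ EB ⟂ FA]
4. B_y = 297/181  [F, A, B are collinear ∩ EB ⟂ FA]
   → B = (149/181, 297/181)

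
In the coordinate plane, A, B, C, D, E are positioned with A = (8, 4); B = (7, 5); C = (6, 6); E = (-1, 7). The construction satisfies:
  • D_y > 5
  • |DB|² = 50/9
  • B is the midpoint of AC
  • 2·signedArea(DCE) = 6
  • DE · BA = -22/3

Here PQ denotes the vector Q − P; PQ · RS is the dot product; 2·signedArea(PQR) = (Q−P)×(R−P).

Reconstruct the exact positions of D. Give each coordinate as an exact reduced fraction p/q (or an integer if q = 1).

1. D_x = 14/3  [DE · BA = -22/3 ∩ 2·signedArea(DCE) = 6]
2. D_y = 16/3  [DE · BA = -22/3 ∩ 2·signedArea(DCE) = 6]
   → D = (14/3, 16/3)

D = (14/3, 16/3)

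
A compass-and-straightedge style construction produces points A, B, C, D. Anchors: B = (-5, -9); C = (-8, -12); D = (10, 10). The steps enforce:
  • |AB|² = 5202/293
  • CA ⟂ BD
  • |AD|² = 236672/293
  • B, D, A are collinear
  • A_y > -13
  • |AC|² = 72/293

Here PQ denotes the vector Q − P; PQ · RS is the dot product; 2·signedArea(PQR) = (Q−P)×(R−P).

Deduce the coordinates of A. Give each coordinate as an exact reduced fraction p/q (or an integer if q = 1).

1. A_x = -2230/293  [B, D, A are collinear ∩ CA ⟂ BD]
2. A_y = -3606/293  [B, D, A are collinear ∩ CA ⟂ BD]
   → A = (-2230/293, -3606/293)

A = (-2230/293, -3606/293)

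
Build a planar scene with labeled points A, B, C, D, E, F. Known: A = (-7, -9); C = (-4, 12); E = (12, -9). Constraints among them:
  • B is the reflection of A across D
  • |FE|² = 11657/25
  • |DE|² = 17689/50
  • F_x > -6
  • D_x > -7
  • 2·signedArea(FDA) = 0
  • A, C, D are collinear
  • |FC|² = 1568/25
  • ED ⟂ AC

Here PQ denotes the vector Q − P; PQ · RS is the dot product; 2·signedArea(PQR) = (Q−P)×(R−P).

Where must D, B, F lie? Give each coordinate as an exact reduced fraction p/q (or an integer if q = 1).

1. D_x = -331/50  [A, C, D are collinear ∩ ED ⟂ AC]
2. D_y = -317/50  [A, C, D are collinear ∩ ED ⟂ AC]
   → D = (-331/50, -317/50)
3. B_x = -156/25  [B is the reflection of A across D]
4. B_y = -92/25  [B is the reflection of A across D]
   → B = (-156/25, -92/25)
5. F_x = -128/25  [line 133/50·x + -19/50·y + 76/5 = 0 ∩ |FE|² = 11657/25]
6. F_y = 104/25  [line 133/50·x + -19/50·y + 76/5 = 0 ∩ |FE|² = 11657/25]
   → F = (-128/25, 104/25)

B = (-156/25, -92/25)
D = (-331/50, -317/50)
F = (-128/25, 104/25)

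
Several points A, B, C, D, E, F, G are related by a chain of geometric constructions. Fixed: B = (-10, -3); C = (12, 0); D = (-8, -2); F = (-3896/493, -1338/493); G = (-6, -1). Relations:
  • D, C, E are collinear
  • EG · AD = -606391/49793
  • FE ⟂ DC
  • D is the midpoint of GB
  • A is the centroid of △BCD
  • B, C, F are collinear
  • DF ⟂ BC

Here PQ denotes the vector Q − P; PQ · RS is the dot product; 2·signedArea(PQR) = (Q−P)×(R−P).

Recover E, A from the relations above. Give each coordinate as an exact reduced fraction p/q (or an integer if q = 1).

A = (-2, -5/3)
E = (-397064/49793, -99458/49793)

1. E_x = -397064/49793  [D, C, E are collinear ∩ FE ⟂ DC]
2. E_y = -99458/49793  [D, C, E are collinear ∩ FE ⟂ DC]
   → E = (-397064/49793, -99458/49793)
3. A_x = -2  [A is the centroid of △BCD]
4. A_y = -5/3  [A is the centroid of △BCD]
   → A = (-2, -5/3)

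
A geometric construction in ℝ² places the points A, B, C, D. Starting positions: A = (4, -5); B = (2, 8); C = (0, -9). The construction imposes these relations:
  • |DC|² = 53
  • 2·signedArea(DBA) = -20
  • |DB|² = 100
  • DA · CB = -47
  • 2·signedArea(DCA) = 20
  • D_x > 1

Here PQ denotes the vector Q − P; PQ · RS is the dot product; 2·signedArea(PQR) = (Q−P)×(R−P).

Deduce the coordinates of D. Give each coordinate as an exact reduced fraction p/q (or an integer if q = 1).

D = (2, -2)

1. D_x = 2  [2·signedArea(DBA) = -20 ∩ DA · CB = -47]
2. D_y = -2  [2·signedArea(DBA) = -20 ∩ DA · CB = -47]
   → D = (2, -2)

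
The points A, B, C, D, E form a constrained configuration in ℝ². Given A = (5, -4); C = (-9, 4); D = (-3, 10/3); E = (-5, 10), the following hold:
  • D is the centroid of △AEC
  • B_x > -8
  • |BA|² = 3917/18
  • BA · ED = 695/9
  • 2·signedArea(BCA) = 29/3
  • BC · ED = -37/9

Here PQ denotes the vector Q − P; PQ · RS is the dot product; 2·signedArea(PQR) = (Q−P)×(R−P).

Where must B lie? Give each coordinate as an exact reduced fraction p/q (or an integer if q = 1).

1. B_x = -15/2  [2·signedArea(BCA) = 29/3 ∩ BA · ED = 695/9]
2. B_y = 23/6  [2·signedArea(BCA) = 29/3 ∩ BA · ED = 695/9]
   → B = (-15/2, 23/6)

B = (-15/2, 23/6)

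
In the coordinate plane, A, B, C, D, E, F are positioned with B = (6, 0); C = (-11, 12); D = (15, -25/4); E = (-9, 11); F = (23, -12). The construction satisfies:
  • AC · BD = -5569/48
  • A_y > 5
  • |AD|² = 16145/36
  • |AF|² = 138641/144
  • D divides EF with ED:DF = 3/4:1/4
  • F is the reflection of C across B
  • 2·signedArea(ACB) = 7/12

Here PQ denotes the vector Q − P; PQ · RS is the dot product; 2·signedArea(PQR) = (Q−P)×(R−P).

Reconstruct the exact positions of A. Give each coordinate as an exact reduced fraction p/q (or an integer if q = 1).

A = (-7/3, 71/12)

1. A_x = -7/3  [AC · BD = -5569/48 ∩ 2·signedArea(ACB) = 7/12]
2. A_y = 71/12  [AC · BD = -5569/48 ∩ 2·signedArea(ACB) = 7/12]
   → A = (-7/3, 71/12)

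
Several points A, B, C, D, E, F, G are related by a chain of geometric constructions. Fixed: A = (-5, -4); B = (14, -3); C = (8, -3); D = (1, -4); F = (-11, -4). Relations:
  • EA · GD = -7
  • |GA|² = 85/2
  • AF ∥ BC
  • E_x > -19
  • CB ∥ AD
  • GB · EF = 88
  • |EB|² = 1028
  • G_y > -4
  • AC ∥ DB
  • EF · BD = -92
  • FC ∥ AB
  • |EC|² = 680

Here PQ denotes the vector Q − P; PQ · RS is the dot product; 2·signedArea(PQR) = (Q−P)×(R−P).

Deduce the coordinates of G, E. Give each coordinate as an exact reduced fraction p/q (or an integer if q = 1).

E = (-18, -5)
G = (3/2, -7/2)

1. E_x = -18  [line 13·x + 1·y + 239 = 0 ∩ |EC|² = 680]
2. E_y = -5  [line 13·x + 1·y + 239 = 0 ∩ |EC|² = 680]
   → E = (-18, -5)
3. G_x = 3/2  [GB · EF = 88 ∩ EA · GD = -7]
4. G_y = -7/2  [GB · EF = 88 ∩ EA · GD = -7]
   → G = (3/2, -7/2)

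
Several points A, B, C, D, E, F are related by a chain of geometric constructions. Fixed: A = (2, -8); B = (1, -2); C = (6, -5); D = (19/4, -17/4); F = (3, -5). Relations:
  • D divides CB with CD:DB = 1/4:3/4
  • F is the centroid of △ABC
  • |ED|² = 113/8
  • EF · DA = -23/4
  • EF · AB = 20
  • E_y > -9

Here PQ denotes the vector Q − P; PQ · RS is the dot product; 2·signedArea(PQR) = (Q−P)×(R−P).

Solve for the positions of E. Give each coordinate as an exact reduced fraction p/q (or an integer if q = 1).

E = (5, -8)

1. E_x = 5  [EF · AB = 20 ∩ EF · DA = -23/4]
2. E_y = -8  [EF · AB = 20 ∩ EF · DA = -23/4]
   → E = (5, -8)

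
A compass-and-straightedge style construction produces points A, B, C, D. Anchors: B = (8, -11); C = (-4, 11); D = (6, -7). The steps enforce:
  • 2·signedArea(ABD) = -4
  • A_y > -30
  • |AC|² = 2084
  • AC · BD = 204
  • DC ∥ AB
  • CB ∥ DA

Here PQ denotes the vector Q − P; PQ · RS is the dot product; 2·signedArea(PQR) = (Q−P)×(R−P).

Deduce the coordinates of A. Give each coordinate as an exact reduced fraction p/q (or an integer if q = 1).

A = (18, -29)

1. A_x = 18  [DC ∥ AB ∩ CB ∥ DA]
2. A_y = -29  [DC ∥ AB ∩ CB ∥ DA]
   → A = (18, -29)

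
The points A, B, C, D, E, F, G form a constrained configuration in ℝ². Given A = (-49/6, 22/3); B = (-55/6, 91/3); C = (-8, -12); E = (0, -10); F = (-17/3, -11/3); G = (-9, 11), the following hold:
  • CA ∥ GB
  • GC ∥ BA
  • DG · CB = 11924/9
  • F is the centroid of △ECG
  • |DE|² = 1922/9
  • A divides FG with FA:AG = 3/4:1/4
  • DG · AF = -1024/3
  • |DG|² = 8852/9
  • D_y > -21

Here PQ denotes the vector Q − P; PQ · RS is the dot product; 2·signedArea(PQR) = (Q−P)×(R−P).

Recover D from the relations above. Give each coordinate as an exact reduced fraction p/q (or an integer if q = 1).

1. D_x = -31/3  [DG · CB = 11924/9 ∩ DG · AF = -1024/3]
2. D_y = -61/3  [DG · CB = 11924/9 ∩ DG · AF = -1024/3]
   → D = (-31/3, -61/3)

D = (-31/3, -61/3)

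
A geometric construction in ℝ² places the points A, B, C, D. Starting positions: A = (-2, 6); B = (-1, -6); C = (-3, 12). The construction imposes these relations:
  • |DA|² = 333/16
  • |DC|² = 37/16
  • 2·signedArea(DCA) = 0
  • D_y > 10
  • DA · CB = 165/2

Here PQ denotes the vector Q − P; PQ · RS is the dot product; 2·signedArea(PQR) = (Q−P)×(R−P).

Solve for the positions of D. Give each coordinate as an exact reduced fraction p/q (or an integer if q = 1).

1. D_x = -11/4  [2·signedArea(DCA) = 0 ∩ DA · CB = 165/2]
2. D_y = 21/2  [2·signedArea(DCA) = 0 ∩ DA · CB = 165/2]
   → D = (-11/4, 21/2)

D = (-11/4, 21/2)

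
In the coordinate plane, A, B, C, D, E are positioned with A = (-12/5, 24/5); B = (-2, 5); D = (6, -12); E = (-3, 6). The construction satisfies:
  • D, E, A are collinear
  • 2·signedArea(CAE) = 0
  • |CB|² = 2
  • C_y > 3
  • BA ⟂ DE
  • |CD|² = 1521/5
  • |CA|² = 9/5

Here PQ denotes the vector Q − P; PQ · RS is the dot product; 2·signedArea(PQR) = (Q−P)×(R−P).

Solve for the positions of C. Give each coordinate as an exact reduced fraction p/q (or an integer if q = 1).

1. C_x = -9/5  [line -6/5·x + -3/5·y + 0 = 0 ∩ |CD|² = 1521/5]
2. C_y = 18/5  [line -6/5·x + -3/5·y + 0 = 0 ∩ |CD|² = 1521/5]
   → C = (-9/5, 18/5)

C = (-9/5, 18/5)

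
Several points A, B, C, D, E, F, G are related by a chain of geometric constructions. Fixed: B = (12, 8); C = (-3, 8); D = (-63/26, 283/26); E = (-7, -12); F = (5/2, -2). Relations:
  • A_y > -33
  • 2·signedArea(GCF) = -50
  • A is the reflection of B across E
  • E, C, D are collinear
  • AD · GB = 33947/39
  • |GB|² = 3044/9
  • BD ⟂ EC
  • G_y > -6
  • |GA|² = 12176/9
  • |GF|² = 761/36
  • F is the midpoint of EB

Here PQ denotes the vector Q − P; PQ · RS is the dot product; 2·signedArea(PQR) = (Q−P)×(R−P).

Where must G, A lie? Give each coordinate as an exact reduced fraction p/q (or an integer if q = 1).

A = (-26, -32)
G = (-2/3, -16/3)

1. A_x = -26  [A is the reflection of B across E]
2. A_y = -32  [A is the reflection of B across E]
   → A = (-26, -32)
3. G_x = -2/3  [2·signedArea(GCF) = -50 ∩ AD · GB = 33947/39]
4. G_y = -16/3  [2·signedArea(GCF) = -50 ∩ AD · GB = 33947/39]
   → G = (-2/3, -16/3)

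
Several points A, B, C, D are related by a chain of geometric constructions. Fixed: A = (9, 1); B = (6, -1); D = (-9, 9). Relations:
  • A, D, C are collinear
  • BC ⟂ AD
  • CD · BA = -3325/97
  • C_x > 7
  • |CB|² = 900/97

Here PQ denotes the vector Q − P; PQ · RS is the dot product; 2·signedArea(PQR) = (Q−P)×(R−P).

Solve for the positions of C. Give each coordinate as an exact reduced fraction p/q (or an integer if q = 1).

1. C_x = 702/97  [A, D, C are collinear ∩ BC ⟂ AD]
2. C_y = 173/97  [A, D, C are collinear ∩ BC ⟂ AD]
   → C = (702/97, 173/97)

C = (702/97, 173/97)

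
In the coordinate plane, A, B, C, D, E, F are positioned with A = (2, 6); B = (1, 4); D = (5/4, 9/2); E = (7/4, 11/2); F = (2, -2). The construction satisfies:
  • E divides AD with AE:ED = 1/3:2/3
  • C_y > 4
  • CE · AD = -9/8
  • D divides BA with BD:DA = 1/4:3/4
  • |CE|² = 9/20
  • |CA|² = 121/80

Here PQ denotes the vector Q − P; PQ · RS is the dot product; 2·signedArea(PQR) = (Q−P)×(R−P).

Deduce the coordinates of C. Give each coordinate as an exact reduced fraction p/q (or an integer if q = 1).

1. C_x = 29/20  [line 3/4·x + 3/2·y + -135/16 = 0 ∩ |CE|² = 9/20]
2. C_y = 49/10  [line 3/4·x + 3/2·y + -135/16 = 0 ∩ |CE|² = 9/20]
   → C = (29/20, 49/10)

C = (29/20, 49/10)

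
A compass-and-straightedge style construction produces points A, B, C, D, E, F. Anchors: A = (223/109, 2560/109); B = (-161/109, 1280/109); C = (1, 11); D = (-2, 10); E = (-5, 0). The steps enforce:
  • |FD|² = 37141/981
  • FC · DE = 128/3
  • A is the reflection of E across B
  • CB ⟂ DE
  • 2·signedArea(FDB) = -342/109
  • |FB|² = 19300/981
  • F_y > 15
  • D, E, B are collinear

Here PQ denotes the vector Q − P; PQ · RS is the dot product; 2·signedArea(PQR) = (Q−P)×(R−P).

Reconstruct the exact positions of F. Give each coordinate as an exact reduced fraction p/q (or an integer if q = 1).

1. F_x = 147/109  [FC · DE = 128/3 ∩ 2·signedArea(FDB) = -342/109]
2. F_y = 4958/327  [FC · DE = 128/3 ∩ 2·signedArea(FDB) = -342/109]
   → F = (147/109, 4958/327)

F = (147/109, 4958/327)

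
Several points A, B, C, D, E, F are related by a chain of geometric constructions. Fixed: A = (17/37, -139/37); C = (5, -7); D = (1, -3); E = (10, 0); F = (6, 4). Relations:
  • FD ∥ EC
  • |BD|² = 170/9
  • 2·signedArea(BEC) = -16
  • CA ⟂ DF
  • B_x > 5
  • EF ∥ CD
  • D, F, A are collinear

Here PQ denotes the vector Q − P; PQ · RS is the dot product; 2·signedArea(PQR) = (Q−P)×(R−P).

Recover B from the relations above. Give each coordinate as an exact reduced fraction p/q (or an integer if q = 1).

B = (16/3, -10/3)

1. B_x = 16/3  [line 7·x + -5·y + -54 = 0 ∩ |BD|² = 170/9]
2. B_y = -10/3  [line 7·x + -5·y + -54 = 0 ∩ |BD|² = 170/9]
   → B = (16/3, -10/3)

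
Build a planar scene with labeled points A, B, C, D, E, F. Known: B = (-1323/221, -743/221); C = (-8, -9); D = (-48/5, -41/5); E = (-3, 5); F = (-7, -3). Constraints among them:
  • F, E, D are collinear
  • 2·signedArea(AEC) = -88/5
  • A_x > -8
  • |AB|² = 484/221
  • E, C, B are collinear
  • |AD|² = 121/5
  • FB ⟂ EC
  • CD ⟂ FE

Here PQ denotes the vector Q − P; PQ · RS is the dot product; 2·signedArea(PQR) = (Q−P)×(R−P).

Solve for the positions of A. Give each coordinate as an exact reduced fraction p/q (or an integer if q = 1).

1. A_x = -37/5  [line 14·x + -5·y + 423/5 = 0 ∩ |AD|² = 121/5]
2. A_y = -19/5  [line 14·x + -5·y + 423/5 = 0 ∩ |AD|² = 121/5]
   → A = (-37/5, -19/5)

A = (-37/5, -19/5)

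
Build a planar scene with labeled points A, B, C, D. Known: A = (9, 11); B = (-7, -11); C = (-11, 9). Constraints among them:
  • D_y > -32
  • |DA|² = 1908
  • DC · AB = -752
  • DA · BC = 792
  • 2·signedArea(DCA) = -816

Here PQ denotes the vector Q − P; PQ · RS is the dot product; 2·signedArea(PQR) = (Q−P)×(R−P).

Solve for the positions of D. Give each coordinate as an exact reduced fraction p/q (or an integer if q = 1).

D = (-3, -31)

1. D_x = -3  [DA · BC = 792 ∩ DC · AB = -752]
2. D_y = -31  [DA · BC = 792 ∩ DC · AB = -752]
   → D = (-3, -31)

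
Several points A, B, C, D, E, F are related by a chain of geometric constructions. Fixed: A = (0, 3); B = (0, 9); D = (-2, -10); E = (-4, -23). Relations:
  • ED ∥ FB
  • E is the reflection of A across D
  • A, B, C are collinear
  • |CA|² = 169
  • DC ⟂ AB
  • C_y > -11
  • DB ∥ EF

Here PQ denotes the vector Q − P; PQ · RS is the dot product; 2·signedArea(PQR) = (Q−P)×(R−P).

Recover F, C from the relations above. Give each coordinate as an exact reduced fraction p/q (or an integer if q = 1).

C = (0, -10)
F = (-2, -4)

1. F_x = -2  [ED ∥ FB ∩ DB ∥ EF]
2. F_y = -4  [ED ∥ FB ∩ DB ∥ EF]
   → F = (-2, -4)
3. C_x = 0  [A, B, C are collinear ∩ DC ⟂ AB]
4. C_y = -10  [A, B, C are collinear ∩ DC ⟂ AB]
   → C = (0, -10)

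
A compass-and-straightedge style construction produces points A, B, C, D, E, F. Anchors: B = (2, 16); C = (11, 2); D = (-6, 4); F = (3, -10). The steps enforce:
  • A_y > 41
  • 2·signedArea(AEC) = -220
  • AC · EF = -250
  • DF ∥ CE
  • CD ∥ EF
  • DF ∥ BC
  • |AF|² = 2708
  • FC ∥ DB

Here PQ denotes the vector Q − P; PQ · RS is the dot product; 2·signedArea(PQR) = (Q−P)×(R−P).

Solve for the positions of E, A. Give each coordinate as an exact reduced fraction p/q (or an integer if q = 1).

1. E_x = 20  [CD ∥ EF ∩ DF ∥ CE]
2. E_y = -12  [CD ∥ EF ∩ DF ∥ CE]
   → E = (20, -12)
3. A_x = 1  [2·signedArea(AEC) = -220 ∩ AC · EF = -250]
4. A_y = 42  [2·signedArea(AEC) = -220 ∩ AC · EF = -250]
   → A = (1, 42)

A = (1, 42)
E = (20, -12)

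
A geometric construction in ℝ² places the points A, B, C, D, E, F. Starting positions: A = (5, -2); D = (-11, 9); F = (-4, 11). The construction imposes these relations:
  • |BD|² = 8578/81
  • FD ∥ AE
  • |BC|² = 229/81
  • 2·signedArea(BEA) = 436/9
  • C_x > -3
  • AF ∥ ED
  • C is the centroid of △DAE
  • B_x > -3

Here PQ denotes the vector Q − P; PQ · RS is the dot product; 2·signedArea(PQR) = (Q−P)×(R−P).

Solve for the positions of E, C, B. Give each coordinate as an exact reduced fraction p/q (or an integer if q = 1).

1. E_x = -2  [AF ∥ ED ∩ FD ∥ AE]
2. E_y = -4  [AF ∥ ED ∩ FD ∥ AE]
   → E = (-2, -4)
3. C_x = -8/3  [C is the centroid of △DAE]
4. C_y = 1  [C is the centroid of △DAE]
   → C = (-8/3, 1)
5. B_x = -26/9  [line -2·x + 7·y + -220/9 = 0 ∩ |BC|² = 229/81]
6. B_y = 8/3  [line -2·x + 7·y + -220/9 = 0 ∩ |BC|² = 229/81]
   → B = (-26/9, 8/3)

B = (-26/9, 8/3)
C = (-8/3, 1)
E = (-2, -4)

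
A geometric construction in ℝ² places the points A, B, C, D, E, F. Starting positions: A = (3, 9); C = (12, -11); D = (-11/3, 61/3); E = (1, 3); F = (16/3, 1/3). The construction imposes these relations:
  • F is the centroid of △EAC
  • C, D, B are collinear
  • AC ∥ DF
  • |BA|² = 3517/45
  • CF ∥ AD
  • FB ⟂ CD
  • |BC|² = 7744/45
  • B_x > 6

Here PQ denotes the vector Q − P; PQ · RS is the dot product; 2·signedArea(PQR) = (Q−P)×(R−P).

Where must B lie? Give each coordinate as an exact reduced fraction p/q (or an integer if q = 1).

B = (92/15, 11/15)

1. B_x = 92/15  [C, D, B are collinear ∩ FB ⟂ CD]
2. B_y = 11/15  [C, D, B are collinear ∩ FB ⟂ CD]
   → B = (92/15, 11/15)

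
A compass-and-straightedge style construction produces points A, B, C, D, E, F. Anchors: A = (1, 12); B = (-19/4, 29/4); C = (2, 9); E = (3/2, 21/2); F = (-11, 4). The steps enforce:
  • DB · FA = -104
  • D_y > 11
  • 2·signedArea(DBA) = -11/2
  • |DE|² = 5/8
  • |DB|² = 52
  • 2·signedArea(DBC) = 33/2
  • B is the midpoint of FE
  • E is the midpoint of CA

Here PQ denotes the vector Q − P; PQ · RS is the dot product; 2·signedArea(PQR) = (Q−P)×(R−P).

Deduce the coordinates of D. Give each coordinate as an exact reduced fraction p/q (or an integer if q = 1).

D = (5/4, 45/4)

1. D_x = 5/4  [2·signedArea(DBC) = 33/2 ∩ 2·signedArea(DBA) = -11/2]
2. D_y = 45/4  [2·signedArea(DBC) = 33/2 ∩ 2·signedArea(DBA) = -11/2]
   → D = (5/4, 45/4)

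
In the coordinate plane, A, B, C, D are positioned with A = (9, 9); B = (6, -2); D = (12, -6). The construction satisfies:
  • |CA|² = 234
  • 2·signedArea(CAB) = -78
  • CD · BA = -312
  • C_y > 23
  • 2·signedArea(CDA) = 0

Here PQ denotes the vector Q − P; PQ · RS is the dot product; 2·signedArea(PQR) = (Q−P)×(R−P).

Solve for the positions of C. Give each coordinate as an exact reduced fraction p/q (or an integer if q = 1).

1. C_x = 6  [2·signedArea(CDA) = 0 ∩ CD · BA = -312]
2. C_y = 24  [2·signedArea(CDA) = 0 ∩ CD · BA = -312]
   → C = (6, 24)

C = (6, 24)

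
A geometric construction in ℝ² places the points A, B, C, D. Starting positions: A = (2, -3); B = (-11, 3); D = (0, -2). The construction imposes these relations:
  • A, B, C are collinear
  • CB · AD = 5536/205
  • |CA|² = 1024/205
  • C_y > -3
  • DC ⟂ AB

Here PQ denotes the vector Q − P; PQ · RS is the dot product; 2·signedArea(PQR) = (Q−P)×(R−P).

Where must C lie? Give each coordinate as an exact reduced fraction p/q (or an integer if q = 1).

C = (-6/205, -423/205)

1. C_x = -6/205  [A, B, C are collinear ∩ DC ⟂ AB]
2. C_y = -423/205  [A, B, C are collinear ∩ DC ⟂ AB]
   → C = (-6/205, -423/205)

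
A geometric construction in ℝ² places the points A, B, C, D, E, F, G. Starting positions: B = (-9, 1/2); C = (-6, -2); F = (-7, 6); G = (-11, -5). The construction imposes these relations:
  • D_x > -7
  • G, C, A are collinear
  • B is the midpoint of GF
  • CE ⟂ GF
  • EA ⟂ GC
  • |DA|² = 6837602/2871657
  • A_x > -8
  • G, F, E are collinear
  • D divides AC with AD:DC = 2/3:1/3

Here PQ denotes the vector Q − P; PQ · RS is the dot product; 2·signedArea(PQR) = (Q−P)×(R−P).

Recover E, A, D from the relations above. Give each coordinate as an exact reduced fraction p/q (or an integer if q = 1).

1. E_x = -1295/137  [G, F, E are collinear ∩ CE ⟂ GF]
2. E_y = -102/137  [G, F, E are collinear ∩ CE ⟂ GF]
   → E = (-1295/137, -102/137)
3. A_x = -37193/4658  [G, C, A are collinear ∩ EA ⟂ GC]
4. A_y = -14863/4658  [G, C, A are collinear ∩ EA ⟂ GC]
   → A = (-37193/4658, -14863/4658)
5. D_x = -93089/13974  [D divides AC with AD:DC = 2/3:1/3]
6. D_y = -11165/4658  [D divides AC with AD:DC = 2/3:1/3]
   → D = (-93089/13974, -11165/4658)

A = (-37193/4658, -14863/4658)
D = (-93089/13974, -11165/4658)
E = (-1295/137, -102/137)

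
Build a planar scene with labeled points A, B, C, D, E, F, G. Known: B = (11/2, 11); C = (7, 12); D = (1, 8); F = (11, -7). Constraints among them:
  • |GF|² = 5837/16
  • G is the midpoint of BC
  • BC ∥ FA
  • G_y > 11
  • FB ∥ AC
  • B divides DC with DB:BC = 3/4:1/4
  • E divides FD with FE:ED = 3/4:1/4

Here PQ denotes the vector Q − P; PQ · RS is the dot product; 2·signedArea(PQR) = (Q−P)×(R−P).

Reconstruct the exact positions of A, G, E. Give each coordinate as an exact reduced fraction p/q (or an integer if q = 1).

1. A_x = 25/2  [FB ∥ AC ∩ BC ∥ FA]
2. A_y = -6  [FB ∥ AC ∩ BC ∥ FA]
   → A = (25/2, -6)
3. G_x = 25/4  [G is the midpoint of BC]
4. G_y = 23/2  [G is the midpoint of BC]
   → G = (25/4, 23/2)
5. E_x = 7/2  [E divides FD with FE:ED = 3/4:1/4]
6. E_y = 17/4  [E divides FD with FE:ED = 3/4:1/4]
   → E = (7/2, 17/4)

A = (25/2, -6)
E = (7/2, 17/4)
G = (25/4, 23/2)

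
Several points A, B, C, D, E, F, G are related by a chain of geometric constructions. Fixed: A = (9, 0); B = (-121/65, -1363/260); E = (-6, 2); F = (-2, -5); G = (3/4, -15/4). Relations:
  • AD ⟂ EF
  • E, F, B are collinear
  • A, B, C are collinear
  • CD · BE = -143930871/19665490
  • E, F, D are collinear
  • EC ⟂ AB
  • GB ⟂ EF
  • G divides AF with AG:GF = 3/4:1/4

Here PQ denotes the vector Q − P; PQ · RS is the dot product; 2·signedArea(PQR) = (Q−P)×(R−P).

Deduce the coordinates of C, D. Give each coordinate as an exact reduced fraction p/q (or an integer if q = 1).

1. C_x = -23431711/9832745  [A, B, C are collinear ∩ EC ⟂ AB]
2. C_y = -54021142/9832745  [A, B, C are collinear ∩ EC ⟂ AB]
   → C = (-23431711/9832745, -54021142/9832745)
3. D_x = -94/65  [E, F, D are collinear ∩ AD ⟂ EF]
4. D_y = -388/65  [E, F, D are collinear ∩ AD ⟂ EF]
   → D = (-94/65, -388/65)

C = (-23431711/9832745, -54021142/9832745)
D = (-94/65, -388/65)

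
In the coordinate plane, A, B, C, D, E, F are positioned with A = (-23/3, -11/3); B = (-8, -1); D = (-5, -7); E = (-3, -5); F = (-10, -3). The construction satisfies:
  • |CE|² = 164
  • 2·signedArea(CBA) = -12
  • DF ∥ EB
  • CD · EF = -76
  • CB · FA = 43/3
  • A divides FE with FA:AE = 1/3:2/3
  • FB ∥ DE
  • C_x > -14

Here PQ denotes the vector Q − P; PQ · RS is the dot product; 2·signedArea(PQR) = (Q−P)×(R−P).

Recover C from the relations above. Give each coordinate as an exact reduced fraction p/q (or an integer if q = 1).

1. C_x = -13  [2·signedArea(CBA) = -12 ∩ CB · FA = 43/3]
2. C_y = 3  [2·signedArea(CBA) = -12 ∩ CB · FA = 43/3]
   → C = (-13, 3)

C = (-13, 3)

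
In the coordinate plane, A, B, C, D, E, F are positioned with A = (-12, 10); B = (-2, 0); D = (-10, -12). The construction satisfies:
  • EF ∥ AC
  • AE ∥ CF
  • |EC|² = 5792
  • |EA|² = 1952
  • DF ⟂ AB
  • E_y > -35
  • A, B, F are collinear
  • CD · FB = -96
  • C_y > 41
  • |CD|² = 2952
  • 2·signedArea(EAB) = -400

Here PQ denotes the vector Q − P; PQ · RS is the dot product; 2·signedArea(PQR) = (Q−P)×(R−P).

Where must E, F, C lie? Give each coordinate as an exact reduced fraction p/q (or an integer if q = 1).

1. F_x = 0  [A, B, F are collinear ∩ DF ⟂ AB]
2. F_y = -2  [A, B, F are collinear ∩ DF ⟂ AB]
   → F = (0, -2)
3. C_x = -4  [line 2·x + -2·y + 92 = 0 ∩ |CD|² = 2952]
4. C_y = 42  [line 2·x + -2·y + 92 = 0 ∩ |CD|² = 2952]
   → C = (-4, 42)
5. E_x = -8  [2·signedArea(EAB) = -400 ∩ AE ∥ CF]
6. E_y = -34  [2·signedArea(EAB) = -400 ∩ AE ∥ CF]
   → E = (-8, -34)

C = (-4, 42)
E = (-8, -34)
F = (0, -2)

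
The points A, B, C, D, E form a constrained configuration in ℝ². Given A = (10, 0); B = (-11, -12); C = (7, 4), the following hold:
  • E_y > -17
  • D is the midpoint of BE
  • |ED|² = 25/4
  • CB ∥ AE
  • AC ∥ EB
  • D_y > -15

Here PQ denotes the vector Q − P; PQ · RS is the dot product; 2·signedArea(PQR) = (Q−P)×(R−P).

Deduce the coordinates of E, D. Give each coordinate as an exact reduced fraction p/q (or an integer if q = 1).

1. E_x = -8  [AC ∥ EB ∩ CB ∥ AE]
2. E_y = -16  [AC ∥ EB ∩ CB ∥ AE]
   → E = (-8, -16)
3. D_x = -19/2  [D is the midpoint of BE]
4. D_y = -14  [D is the midpoint of BE]
   → D = (-19/2, -14)

D = (-19/2, -14)
E = (-8, -16)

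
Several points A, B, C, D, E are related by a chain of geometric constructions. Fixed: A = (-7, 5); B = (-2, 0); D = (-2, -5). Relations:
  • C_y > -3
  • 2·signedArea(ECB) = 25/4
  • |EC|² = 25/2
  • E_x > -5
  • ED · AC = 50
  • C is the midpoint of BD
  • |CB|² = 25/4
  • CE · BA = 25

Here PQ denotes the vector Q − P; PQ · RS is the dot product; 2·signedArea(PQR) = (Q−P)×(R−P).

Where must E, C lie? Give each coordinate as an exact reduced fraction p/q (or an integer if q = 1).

1. C_x = -2  [C is the midpoint of BD]
2. C_y = -5/2  [C is the midpoint of BD]
   → C = (-2, -5/2)
3. E_x = -9/2  [2·signedArea(ECB) = 25/4 ∩ CE · BA = 25]
4. E_y = 0  [2·signedArea(ECB) = 25/4 ∩ CE · BA = 25]
   → E = (-9/2, 0)

C = (-2, -5/2)
E = (-9/2, 0)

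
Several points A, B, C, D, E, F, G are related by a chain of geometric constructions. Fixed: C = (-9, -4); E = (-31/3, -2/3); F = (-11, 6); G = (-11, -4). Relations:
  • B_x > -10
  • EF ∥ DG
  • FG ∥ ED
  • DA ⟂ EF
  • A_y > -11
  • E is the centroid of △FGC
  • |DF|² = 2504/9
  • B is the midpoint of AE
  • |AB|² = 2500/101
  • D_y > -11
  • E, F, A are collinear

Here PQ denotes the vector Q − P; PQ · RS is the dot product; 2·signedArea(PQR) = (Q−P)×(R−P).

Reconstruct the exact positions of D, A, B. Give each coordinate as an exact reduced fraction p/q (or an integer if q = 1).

1. D_x = -31/3  [EF ∥ DG ∩ FG ∥ ED]
2. D_y = -32/3  [EF ∥ DG ∩ FG ∥ ED]
   → D = (-31/3, -32/3)
3. A_x = -2831/303  [E, F, A are collinear ∩ DA ⟂ EF]
4. A_y = -3202/303  [E, F, A are collinear ∩ DA ⟂ EF]
   → A = (-2831/303, -3202/303)
5. B_x = -2981/303  [B is the midpoint of AE]
6. B_y = -1702/303  [B is the midpoint of AE]
   → B = (-2981/303, -1702/303)

A = (-2831/303, -3202/303)
B = (-2981/303, -1702/303)
D = (-31/3, -32/3)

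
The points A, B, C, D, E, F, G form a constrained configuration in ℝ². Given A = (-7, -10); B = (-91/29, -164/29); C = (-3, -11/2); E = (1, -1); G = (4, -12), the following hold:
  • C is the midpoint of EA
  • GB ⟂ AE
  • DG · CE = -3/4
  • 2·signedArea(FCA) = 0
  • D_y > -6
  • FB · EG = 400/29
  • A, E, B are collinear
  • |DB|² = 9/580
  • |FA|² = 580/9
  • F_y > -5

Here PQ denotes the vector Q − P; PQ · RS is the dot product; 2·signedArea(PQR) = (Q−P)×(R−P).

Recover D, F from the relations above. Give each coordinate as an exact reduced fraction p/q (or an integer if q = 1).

D = (-443/145, -1613/290)
F = (-5/3, -4)

1. D_x = -443/145  [line -4·x + -9/2·y + -149/4 = 0 ∩ |DB|² = 9/580]
2. D_y = -1613/290  [line -4·x + -9/2·y + -149/4 = 0 ∩ |DB|² = 9/580]
   → D = (-443/145, -1613/290)
3. F_x = -5/3  [2·signedArea(FCA) = 0 ∩ FB · EG = 400/29]
4. F_y = -4  [2·signedArea(FCA) = 0 ∩ FB · EG = 400/29]
   → F = (-5/3, -4)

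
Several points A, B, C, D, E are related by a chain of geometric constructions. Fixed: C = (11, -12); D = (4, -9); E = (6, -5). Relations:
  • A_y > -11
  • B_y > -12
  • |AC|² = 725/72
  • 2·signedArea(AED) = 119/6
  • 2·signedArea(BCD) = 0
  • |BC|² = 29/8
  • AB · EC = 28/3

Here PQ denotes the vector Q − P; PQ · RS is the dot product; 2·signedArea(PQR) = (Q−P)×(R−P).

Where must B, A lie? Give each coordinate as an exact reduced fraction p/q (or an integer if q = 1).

1. B_x = 37/4  [line -3·x + -7·y + -51 = 0 ∩ |BC|² = 29/8]
2. B_y = -45/4  [line -3·x + -7·y + -51 = 0 ∩ |BC|² = 29/8]
   → B = (37/4, -45/4)
3. A_x = 97/12  [AB · EC = 28/3 ∩ 2·signedArea(AED) = 119/6]
4. A_y = -43/4  [AB · EC = 28/3 ∩ 2·signedArea(AED) = 119/6]
   → A = (97/12, -43/4)

A = (97/12, -43/4)
B = (37/4, -45/4)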